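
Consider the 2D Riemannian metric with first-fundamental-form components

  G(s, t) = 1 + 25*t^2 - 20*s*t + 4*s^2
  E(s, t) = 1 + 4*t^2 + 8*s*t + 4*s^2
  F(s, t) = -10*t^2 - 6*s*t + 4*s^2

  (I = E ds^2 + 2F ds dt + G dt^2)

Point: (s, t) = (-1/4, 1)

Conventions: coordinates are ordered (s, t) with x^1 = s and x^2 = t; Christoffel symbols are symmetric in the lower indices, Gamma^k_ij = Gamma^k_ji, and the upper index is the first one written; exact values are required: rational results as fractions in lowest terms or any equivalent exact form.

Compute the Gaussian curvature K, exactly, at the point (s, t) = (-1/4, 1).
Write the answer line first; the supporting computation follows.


Answer: K = -56/4489

E = 13/4, F = -33/4, G = 125/4, EG - F^2 = 67/2 at the point
E_s = 6, E_t = 6, F_s = -8, F_t = -37/2, G_s = -22, G_t = 55
E_tt = 8, F_st = -6, G_ss = 8
Evaluate Brioschi's two determinant matrices M1, M2 and divide by (EG - F^2)^2.
M1 = [[-E_tt/2 + F_st - G_ss/2, E_s/2, F_s - E_t/2], [F_t - G_s/2, E, F], [G_t/2, F, G]] = [[-14, 3, -11], [-15/2, 13/4, -33/4], [55/2, -33/4, 125/4]]; det M1 = -144
M2 = [[0, E_t/2, G_s/2], [E_t/2, E, F], [G_s/2, F, G]] = [[0, 3, -11], [3, 13/4, -33/4], [-11, -33/4, 125/4]]; det M2 = -130
det M1 - det M2 = -14; K = -14 / (67/2)^2 = -56/4489


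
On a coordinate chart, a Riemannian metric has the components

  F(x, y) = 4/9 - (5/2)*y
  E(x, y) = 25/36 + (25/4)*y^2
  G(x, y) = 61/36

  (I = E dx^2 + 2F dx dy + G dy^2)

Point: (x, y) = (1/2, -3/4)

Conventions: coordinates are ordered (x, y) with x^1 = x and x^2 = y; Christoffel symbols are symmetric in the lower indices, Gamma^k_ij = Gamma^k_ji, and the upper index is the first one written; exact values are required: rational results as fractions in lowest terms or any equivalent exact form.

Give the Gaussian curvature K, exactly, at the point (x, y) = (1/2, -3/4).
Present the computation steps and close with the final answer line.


E = 2425/576, F = 167/72, G = 61/36, EG - F^2 = 449/256 at the point
E_x = 0, E_y = -75/8, F_x = 0, F_y = -5/2, G_x = 0, G_y = 0
E_yy = 25/2, F_xy = 0, G_xx = 0
Compute both Brioschi determinants and normalise by (EG - F^2)^2.
M1 = [[-E_yy/2 + F_xy - G_xx/2, E_x/2, F_x - E_y/2], [F_y - G_x/2, E, F], [G_y/2, F, G]] = [[-25/4, 0, 75/16], [-5/2, 2425/576, 167/72], [0, 167/72, 61/36]]; det M1 = -117175/3072
M2 = [[0, E_y/2, G_x/2], [E_y/2, E, F], [G_x/2, F, G]] = [[0, -75/16, 0], [-75/16, 2425/576, 167/72], [0, 167/72, 61/36]]; det M2 = -38125/1024
det M1 - det M2 = -175/192; K = -175/192 / (449/256)^2 = -179200/604803

Answer: K = -179200/604803


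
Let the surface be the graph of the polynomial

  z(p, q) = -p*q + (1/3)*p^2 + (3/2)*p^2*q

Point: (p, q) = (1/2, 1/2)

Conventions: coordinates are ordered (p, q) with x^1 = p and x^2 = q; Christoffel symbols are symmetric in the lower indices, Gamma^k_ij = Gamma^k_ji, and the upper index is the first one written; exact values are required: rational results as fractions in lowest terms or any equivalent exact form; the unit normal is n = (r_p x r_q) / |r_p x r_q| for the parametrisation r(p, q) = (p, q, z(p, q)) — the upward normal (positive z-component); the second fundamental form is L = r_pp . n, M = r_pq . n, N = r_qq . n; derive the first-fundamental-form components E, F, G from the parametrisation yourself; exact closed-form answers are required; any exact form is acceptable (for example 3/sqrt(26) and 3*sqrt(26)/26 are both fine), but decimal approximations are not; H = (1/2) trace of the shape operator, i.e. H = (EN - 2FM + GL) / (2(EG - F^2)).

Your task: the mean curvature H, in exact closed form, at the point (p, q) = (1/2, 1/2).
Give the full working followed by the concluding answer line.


z_p = 7/12, z_q = -1/8, z_pp = 13/6, z_pq = 1/2, z_qq = 0
E = 193/144, F = -7/96, G = 65/64; answer radicand W^2 = 781/576
unnormalised second-form numerators: l = 13/6, m = 1/2, n = 0; L = l/sqrt(781/576), and similarly M = m/sqrt(W^2), N = n/sqrt(W^2)
H = (E*n - 2*F*m + G*l) / (2*(EG - F^2)*sqrt(W^2)); E*n - 2*F*m + G*l = 291/128, EG - F^2 = 781/576, so H = (2619/3124)/sqrt(781/576)

Answer: H = 15714*sqrt(781)/609961


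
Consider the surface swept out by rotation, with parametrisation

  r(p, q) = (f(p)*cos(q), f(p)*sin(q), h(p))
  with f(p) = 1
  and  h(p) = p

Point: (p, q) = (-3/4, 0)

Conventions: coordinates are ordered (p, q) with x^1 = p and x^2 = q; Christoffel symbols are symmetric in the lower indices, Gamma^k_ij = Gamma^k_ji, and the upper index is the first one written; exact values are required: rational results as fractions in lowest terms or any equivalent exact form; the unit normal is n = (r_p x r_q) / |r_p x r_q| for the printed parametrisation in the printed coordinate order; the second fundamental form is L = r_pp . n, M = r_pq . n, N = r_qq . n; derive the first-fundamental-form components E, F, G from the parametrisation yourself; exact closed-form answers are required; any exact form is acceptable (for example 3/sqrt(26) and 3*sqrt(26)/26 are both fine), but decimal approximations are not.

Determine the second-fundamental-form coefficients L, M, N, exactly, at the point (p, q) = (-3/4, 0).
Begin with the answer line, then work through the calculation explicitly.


Answer: L = 0, M = 0, N = 1

f = 1, f' = 0, f'' = 0, h' = 1, h'' = 0
E = 1, F = 0, G = 1; answer radicand W^2 = 1
unnormalised second-form numerators: l = 0, m = 0, n = 1; L = l/sqrt(1), and similarly M = m/sqrt(W^2), N = n/sqrt(W^2)


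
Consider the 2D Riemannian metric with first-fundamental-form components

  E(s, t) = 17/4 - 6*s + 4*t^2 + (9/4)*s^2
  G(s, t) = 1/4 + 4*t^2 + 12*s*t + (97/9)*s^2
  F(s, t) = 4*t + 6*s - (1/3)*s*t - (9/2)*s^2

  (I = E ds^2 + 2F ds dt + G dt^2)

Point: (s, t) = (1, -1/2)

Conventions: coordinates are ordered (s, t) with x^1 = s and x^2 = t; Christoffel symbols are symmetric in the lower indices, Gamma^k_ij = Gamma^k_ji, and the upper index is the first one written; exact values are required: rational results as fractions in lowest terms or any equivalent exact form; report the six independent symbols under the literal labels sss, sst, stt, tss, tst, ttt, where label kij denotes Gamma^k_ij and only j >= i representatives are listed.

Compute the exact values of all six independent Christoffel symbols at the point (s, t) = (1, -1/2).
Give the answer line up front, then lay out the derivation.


Answer: Gamma_sss = -691/1286, Gamma_sst = -2044/1929, Gamma_stt = -15194/5787, Gamma_tss = -108/643, Gamma_tst = 792/643, Gamma_ttt = 1000/1929

E = 3/2, F = -1/3, G = 217/36 at the point
E_s = -3/2, E_t = -4, F_s = -17/6, F_t = 11/3, G_s = 140/9, G_t = 8
EG - F^2 = 643/72;  g^inv = (72/643) * [[217/36, 1/3], [1/3, 3/2]]
first-kind symbols [ij,l] = (1/2)(d_i g_jl + d_j g_il - d_l g_ij): [ss,s] = E_s/2 = -3/4, [ss,t] = F_s - E_t/2 = -5/6, [st,s] = E_t/2 = -2, [st,t] = G_s/2 = 70/9, [tt,s] = F_t - G_s/2 = -37/9, [tt,t] = G_t/2 = 4
Gamma^s_ij = (G*[ij,s] - F*[ij,t])/(EG - F^2), Gamma^t_ij = (E*[ij,t] - F*[ij,s])/(EG - F^2)


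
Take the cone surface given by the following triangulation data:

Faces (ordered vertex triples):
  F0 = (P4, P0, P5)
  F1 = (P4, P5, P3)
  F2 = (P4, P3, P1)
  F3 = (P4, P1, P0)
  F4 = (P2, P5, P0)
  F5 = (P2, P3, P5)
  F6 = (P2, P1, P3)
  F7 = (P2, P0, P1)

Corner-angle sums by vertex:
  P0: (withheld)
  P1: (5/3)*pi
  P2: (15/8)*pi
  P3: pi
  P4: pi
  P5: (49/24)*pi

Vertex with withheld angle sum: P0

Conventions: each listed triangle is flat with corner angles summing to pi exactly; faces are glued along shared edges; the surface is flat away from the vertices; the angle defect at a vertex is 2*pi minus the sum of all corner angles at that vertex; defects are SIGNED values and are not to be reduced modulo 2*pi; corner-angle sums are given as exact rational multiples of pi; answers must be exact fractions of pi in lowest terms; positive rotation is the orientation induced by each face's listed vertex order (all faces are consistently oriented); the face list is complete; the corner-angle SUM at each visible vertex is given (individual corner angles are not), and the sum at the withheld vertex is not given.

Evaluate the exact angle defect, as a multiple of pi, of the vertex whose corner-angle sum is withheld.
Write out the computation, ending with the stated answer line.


V = 6, E = 12, F = 8; chi = V - E + F = 2
Gauss-Bonnet: total defect = 2*pi*chi = 4*pi; visible defects sum to (29/12)*pi

Answer: defect(P0) = (19/12)*pi


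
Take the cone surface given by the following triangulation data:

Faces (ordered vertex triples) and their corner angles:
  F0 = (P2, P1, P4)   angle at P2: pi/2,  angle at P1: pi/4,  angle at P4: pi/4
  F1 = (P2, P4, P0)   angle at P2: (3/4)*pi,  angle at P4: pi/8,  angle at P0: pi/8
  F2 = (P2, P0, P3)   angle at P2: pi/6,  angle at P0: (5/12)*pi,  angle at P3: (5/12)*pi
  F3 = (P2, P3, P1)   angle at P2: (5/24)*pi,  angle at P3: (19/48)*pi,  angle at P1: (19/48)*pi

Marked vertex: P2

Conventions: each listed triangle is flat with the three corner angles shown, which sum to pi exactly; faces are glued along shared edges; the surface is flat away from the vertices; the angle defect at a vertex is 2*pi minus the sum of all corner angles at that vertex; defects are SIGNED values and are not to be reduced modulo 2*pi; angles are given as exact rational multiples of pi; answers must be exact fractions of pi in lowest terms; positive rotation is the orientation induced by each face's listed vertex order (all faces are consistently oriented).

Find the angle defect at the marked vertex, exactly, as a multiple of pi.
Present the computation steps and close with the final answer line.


Sum of corner angles at P2: (13/8)*pi
defect = 2*pi - (13/8)*pi

Answer: defect(P2) = (3/8)*pi


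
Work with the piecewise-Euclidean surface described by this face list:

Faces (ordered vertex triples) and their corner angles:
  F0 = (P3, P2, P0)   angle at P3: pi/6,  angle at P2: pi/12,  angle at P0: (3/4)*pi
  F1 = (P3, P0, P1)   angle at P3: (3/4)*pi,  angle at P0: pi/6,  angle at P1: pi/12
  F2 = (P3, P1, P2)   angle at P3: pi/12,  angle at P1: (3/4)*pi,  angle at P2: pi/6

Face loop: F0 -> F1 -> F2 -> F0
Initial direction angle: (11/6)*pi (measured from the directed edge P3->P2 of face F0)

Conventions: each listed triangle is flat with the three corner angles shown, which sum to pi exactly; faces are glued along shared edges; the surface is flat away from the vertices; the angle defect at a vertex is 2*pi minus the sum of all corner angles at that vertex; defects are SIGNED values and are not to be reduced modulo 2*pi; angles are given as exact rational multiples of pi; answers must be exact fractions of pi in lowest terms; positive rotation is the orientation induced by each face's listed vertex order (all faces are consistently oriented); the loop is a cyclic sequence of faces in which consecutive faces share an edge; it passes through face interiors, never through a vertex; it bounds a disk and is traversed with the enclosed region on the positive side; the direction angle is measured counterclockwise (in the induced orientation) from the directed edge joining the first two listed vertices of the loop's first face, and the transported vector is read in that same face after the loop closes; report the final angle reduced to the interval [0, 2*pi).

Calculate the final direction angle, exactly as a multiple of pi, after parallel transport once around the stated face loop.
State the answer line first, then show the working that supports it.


Answer: final direction angle = (5/6)*pi

enclosed vertex P3: corner angles sum to pi, defect = 2*pi - pi = pi
by Gauss-Bonnet the loop rotates the vector by the enclosed defect sum (positive orientation, mod 2*pi)
final angle = (11/6)*pi + pi = (5/6)*pi (mod 2*pi)


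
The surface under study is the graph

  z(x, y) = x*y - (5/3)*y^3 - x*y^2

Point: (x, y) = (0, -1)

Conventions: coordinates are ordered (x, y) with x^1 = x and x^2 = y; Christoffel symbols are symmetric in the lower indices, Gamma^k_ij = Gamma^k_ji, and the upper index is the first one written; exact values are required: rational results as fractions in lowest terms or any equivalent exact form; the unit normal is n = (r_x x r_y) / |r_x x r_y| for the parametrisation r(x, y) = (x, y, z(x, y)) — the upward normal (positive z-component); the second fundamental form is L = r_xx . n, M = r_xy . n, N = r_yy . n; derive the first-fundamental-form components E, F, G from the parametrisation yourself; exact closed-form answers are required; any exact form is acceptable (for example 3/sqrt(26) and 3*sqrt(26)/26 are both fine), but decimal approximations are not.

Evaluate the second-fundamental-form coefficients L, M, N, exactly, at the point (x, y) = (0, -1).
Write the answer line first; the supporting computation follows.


Answer: L = 0, M = sqrt(30)/10, N = sqrt(30)/3

z_x = -2, z_y = -5, z_xx = 0, z_xy = 3, z_yy = 10
E = 5, F = 10, G = 26; answer radicand W^2 = 30
unnormalised second-form numerators: l = 0, m = 3, n = 10; L = l/sqrt(30), and similarly M = m/sqrt(W^2), N = n/sqrt(W^2)


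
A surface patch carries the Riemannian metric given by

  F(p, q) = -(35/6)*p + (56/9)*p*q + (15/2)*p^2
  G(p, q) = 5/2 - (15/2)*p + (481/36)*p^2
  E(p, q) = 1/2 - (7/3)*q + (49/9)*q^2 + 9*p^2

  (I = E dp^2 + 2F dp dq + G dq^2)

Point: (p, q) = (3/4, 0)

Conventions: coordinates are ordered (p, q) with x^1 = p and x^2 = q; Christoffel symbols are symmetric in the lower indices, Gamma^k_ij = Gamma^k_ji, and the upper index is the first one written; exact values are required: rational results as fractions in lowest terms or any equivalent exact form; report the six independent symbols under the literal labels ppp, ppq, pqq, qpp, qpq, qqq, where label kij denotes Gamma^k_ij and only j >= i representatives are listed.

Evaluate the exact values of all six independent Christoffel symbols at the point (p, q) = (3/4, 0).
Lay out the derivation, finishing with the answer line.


E = 89/16, F = -5/32, G = 281/64 at the point
E_p = 27/2, E_q = -7/3, F_p = 65/12, F_q = 14/3, G_p = 301/24, G_q = 0
EG - F^2 = 3123/128;  g^inv = (128/3123) * [[281/64, 5/32], [5/32, 89/16]]
first-kind symbols [ij,l] = (1/2)(d_i g_jl + d_j g_il - d_l g_ij): [pp,p] = E_p/2 = 27/4, [pp,q] = F_p - E_q/2 = 79/12, [pq,p] = E_q/2 = -7/6, [pq,q] = G_p/2 = 301/48, [qq,p] = F_q - G_p/2 = -77/48, [qq,q] = G_q/2 = 0
Gamma^p_ij = (G*[ij,p] - F*[ij,q])/(EG - F^2), Gamma^q_ij = (E*[ij,q] - F*[ij,p])/(EG - F^2)

Answer: Gamma_ppp = 23551/18738, Gamma_ppq = -707/4164, Gamma_pqq = -21637/74952, Gamma_qpp = 14467/9369, Gamma_qpq = 987/694, Gamma_qqq = -385/37476


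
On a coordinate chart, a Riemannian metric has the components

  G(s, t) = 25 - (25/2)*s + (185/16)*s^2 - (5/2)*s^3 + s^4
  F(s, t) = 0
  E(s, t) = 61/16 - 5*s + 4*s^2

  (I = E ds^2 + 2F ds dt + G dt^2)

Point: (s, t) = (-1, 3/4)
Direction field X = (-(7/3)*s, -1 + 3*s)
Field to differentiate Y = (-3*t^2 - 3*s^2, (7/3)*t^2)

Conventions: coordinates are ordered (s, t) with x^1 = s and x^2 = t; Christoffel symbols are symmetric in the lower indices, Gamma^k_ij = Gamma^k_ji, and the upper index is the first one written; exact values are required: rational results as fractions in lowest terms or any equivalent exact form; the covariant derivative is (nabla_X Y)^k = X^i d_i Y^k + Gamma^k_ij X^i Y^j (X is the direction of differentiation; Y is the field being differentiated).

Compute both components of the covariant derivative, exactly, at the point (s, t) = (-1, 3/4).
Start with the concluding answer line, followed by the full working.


Answer: (nabla_X Y)^s = 22873/820, (nabla_X Y)^t = -11033/464

E = 205/16, F = 0, G = 841/16 at the point
E_s = -13, E_t = 0, F_s = 0, F_t = 0, G_s = -377/8, G_t = 0
EG - F^2 = 172405/256;  g^inv = (256/172405) * [[841/16, 0], [0, 205/16]]
first-kind symbols [ij,l] = (1/2)(d_i g_jl + d_j g_il - d_l g_ij): [ss,s] = E_s/2 = -13/2, [ss,t] = F_s - E_t/2 = 0, [st,s] = E_t/2 = 0, [st,t] = G_s/2 = -377/16, [tt,s] = F_t - G_s/2 = 377/16, [tt,t] = G_t/2 = 0
Gamma^s_ij = (G*[ij,s] - F*[ij,t])/(EG - F^2), Gamma^t_ij = (E*[ij,t] - F*[ij,s])/(EG - F^2)
Gamma_sss = -104/205, Gamma_sst = 0, Gamma_stt = 377/205, Gamma_tss = 0, Gamma_tst = -13/29, Gamma_ttt = 0
X = (7/3, -4), Y = (-75/16, 21/16) at the point


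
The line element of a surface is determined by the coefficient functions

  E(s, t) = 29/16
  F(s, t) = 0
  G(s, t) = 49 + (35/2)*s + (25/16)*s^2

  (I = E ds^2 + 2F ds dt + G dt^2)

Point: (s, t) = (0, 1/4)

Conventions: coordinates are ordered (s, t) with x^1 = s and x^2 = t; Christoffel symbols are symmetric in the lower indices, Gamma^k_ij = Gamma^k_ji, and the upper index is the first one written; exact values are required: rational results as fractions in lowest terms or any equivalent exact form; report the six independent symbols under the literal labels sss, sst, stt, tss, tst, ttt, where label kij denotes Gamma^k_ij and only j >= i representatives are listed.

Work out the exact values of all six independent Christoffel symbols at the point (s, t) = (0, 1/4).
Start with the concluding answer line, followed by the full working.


Answer: Gamma_sss = 0, Gamma_sst = 0, Gamma_stt = -140/29, Gamma_tss = 0, Gamma_tst = 5/28, Gamma_ttt = 0

E = 29/16, F = 0, G = 49 at the point
E_s = 0, E_t = 0, F_s = 0, F_t = 0, G_s = 35/2, G_t = 0
EG - F^2 = 1421/16;  g^inv = (16/1421) * [[49, 0], [0, 29/16]]
first-kind symbols [ij,l] = (1/2)(d_i g_jl + d_j g_il - d_l g_ij): [ss,s] = E_s/2 = 0, [ss,t] = F_s - E_t/2 = 0, [st,s] = E_t/2 = 0, [st,t] = G_s/2 = 35/4, [tt,s] = F_t - G_s/2 = -35/4, [tt,t] = G_t/2 = 0
Gamma^s_ij = (G*[ij,s] - F*[ij,t])/(EG - F^2), Gamma^t_ij = (E*[ij,t] - F*[ij,s])/(EG - F^2)


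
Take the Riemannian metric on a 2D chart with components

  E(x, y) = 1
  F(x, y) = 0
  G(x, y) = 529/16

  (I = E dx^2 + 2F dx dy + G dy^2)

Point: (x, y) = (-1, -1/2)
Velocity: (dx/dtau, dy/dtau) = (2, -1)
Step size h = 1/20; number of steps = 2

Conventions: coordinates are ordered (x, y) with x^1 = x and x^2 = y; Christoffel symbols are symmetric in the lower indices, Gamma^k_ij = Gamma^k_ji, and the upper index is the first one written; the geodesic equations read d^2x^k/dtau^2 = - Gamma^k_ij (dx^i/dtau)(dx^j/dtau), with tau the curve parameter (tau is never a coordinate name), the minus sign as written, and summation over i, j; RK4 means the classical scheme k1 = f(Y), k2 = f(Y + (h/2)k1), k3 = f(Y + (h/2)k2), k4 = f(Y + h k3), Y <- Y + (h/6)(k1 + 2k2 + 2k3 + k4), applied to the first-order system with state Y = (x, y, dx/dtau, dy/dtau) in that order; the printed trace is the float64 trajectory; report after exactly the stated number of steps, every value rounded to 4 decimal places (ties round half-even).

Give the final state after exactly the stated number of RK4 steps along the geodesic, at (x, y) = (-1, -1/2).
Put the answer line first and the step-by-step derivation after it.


Answer: x = -0.8000, y = -0.6000, dx/dtau = 2.0000, dy/dtau = -1.0000

f(Y) = (dx/dtau, dy/dtau, -Gamma^x_ij Y'^i Y'^j, -Gamma^y_ij Y'^i Y'^j) with the Gammas evaluated at the stage position; h = 0.050000; intermediate values shown to 6 dp
step 0: x = -1.0000, y = -0.5000, dx/dtau = 2.0000, dy/dtau = -1.0000
step 1:
  k1: at (x, y) = (-1.000000, -0.500000), (dx/dtau, dy/dtau) = (2.000000, -1.000000); Gamma_xxx = 0.000000, Gamma_xxy = 0.000000, Gamma_xyy = 0.000000, Gamma_yxx = 0.000000, Gamma_yxy = 0.000000, Gamma_yyy = 0.000000; k1 = (2.000000, -1.000000, 0.000000, 0.000000)
  k2: at (x, y) = (-0.950000, -0.525000), (dx/dtau, dy/dtau) = (2.000000, -1.000000); Gamma_xxx = 0.000000, Gamma_xxy = 0.000000, Gamma_xyy = 0.000000, Gamma_yxx = 0.000000, Gamma_yxy = 0.000000, Gamma_yyy = 0.000000; k2 = (2.000000, -1.000000, 0.000000, 0.000000)
  k3: at (x, y) = (-0.950000, -0.525000), (dx/dtau, dy/dtau) = (2.000000, -1.000000); Gamma_xxx = 0.000000, Gamma_xxy = 0.000000, Gamma_xyy = 0.000000, Gamma_yxx = 0.000000, Gamma_yxy = 0.000000, Gamma_yyy = 0.000000; k3 = (2.000000, -1.000000, 0.000000, 0.000000)
  k4: at (x, y) = (-0.900000, -0.550000), (dx/dtau, dy/dtau) = (2.000000, -1.000000); Gamma_xxx = 0.000000, Gamma_xxy = 0.000000, Gamma_xyy = 0.000000, Gamma_yxx = 0.000000, Gamma_yxy = 0.000000, Gamma_yyy = 0.000000; k4 = (2.000000, -1.000000, 0.000000, 0.000000)
  Y <- Y + (h/6)(k1 + 2k2 + 2k3 + k4): x = -0.9000, y = -0.5500, dx/dtau = 2.0000, dy/dtau = -1.0000
step 2:
  k1: at (x, y) = (-0.900000, -0.550000), (dx/dtau, dy/dtau) = (2.000000, -1.000000); Gamma_xxx = 0.000000, Gamma_xxy = 0.000000, Gamma_xyy = 0.000000, Gamma_yxx = 0.000000, Gamma_yxy = 0.000000, Gamma_yyy = 0.000000; k1 = (2.000000, -1.000000, 0.000000, 0.000000)
  k2: at (x, y) = (-0.850000, -0.575000), (dx/dtau, dy/dtau) = (2.000000, -1.000000); Gamma_xxx = 0.000000, Gamma_xxy = 0.000000, Gamma_xyy = 0.000000, Gamma_yxx = 0.000000, Gamma_yxy = 0.000000, Gamma_yyy = 0.000000; k2 = (2.000000, -1.000000, 0.000000, 0.000000)
  k3: at (x, y) = (-0.850000, -0.575000), (dx/dtau, dy/dtau) = (2.000000, -1.000000); Gamma_xxx = 0.000000, Gamma_xxy = 0.000000, Gamma_xyy = 0.000000, Gamma_yxx = 0.000000, Gamma_yxy = 0.000000, Gamma_yyy = 0.000000; k3 = (2.000000, -1.000000, 0.000000, 0.000000)
  k4: at (x, y) = (-0.800000, -0.600000), (dx/dtau, dy/dtau) = (2.000000, -1.000000); Gamma_xxx = 0.000000, Gamma_xxy = 0.000000, Gamma_xyy = 0.000000, Gamma_yxx = 0.000000, Gamma_yxy = 0.000000, Gamma_yyy = 0.000000; k4 = (2.000000, -1.000000, 0.000000, 0.000000)
  Y <- Y + (h/6)(k1 + 2k2 + 2k3 + k4): x = -0.8000, y = -0.6000, dx/dtau = 2.0000, dy/dtau = -1.0000


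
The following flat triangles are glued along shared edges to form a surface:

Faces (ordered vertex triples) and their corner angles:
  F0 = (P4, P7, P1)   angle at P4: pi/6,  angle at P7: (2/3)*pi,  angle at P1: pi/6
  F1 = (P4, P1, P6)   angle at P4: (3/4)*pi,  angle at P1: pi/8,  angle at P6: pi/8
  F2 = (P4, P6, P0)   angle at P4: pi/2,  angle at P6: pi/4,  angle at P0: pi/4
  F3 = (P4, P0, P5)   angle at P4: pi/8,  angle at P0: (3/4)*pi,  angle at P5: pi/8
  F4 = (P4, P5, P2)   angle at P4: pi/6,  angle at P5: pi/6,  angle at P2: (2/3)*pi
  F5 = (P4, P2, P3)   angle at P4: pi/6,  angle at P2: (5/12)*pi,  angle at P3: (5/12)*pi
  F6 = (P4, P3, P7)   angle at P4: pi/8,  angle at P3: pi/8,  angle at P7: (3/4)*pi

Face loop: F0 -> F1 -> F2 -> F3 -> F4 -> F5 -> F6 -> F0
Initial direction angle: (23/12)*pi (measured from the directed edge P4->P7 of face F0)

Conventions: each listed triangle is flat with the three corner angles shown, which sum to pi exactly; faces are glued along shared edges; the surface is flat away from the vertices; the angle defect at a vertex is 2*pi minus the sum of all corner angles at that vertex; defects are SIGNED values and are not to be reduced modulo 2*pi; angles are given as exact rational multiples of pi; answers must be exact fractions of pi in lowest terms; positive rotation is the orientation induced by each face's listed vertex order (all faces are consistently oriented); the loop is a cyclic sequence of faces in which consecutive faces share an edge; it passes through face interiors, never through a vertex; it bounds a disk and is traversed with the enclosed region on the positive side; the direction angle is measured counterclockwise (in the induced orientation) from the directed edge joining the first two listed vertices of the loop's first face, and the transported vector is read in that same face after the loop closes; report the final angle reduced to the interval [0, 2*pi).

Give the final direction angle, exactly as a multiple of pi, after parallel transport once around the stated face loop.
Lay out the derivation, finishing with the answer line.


enclosed vertex P4: corner angles sum to 2*pi, defect = 2*pi - 2*pi = 0
the final direction is the initial angle plus the enclosed defects, taken mod 2*pi in the induced orientation
final angle = (23/12)*pi + 0 = (23/12)*pi (mod 2*pi)

Answer: final direction angle = (23/12)*pi


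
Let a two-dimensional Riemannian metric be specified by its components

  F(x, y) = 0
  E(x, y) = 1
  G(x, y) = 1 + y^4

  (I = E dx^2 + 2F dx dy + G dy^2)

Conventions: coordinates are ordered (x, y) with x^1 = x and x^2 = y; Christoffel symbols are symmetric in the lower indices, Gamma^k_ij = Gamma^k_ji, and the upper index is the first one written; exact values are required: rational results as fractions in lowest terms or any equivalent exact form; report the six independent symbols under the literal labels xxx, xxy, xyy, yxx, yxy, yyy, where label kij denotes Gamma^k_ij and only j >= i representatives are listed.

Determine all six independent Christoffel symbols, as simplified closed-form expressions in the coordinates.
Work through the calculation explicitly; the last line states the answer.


E = 1; F = 0; G = 1 + y^4
Gamma^k_ij = (1/2) g^{kl} (d_i g_jl + d_j g_il - d_l g_ij), with g^inv = (1/(EG-F^2)) [[G, -F], [-F, E]]
first partials: E_x = 0, E_y = 0, F_x = 0, F_y = 0, G_x = 0, G_y = 4*y^3
D = EG - F^2 = 1 + y^4
expanded: Gamma^x_xx = (G E_x - 2F F_x + F E_y)/(2D), Gamma^x_xy = (G E_y - F G_x)/(2D), Gamma^x_yy = (2G F_y - G G_x - F G_y)/(2D), Gamma^y_xx = (2E F_x - E E_y - F E_x)/(2D), Gamma^y_xy = (E G_x - F E_y)/(2D), Gamma^y_yy = (E G_y - 2F F_y + F G_x)/(2D); substitute and cancel common factors

Answer: Gamma_xxx = 0, Gamma_xxy = 0, Gamma_xyy = 0, Gamma_yxx = 0, Gamma_yxy = 0, Gamma_yyy = 2*y^3/(y^4 + 1)


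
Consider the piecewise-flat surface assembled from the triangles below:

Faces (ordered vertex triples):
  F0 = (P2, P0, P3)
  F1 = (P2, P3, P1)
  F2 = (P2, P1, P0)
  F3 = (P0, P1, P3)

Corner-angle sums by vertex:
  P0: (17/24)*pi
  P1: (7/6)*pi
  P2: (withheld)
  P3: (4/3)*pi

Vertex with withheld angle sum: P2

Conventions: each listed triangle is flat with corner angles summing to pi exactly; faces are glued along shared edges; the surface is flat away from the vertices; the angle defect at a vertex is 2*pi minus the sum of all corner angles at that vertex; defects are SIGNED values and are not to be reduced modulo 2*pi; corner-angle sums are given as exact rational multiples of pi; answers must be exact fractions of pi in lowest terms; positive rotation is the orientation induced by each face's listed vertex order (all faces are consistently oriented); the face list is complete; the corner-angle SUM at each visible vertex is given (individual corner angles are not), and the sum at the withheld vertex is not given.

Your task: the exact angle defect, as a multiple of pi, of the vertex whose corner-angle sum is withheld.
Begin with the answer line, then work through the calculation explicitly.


Answer: defect(P2) = (29/24)*pi

V = 4, E = 6, F = 4; chi = V - E + F = 2
Gauss-Bonnet: total defect = 2*pi*chi = 4*pi; visible defects sum to (67/24)*pi


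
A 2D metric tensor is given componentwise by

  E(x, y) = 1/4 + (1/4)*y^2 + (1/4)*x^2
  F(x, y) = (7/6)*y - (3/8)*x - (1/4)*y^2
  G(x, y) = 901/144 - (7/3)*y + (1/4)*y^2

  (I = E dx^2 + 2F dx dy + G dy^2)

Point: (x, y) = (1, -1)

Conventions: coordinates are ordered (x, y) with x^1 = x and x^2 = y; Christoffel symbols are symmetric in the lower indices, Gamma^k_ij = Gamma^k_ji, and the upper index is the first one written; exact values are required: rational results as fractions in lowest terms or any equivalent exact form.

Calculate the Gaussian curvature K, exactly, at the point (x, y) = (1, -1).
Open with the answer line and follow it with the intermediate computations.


Answer: K = -258036/970225

E = 3/4, F = -43/24, G = 1273/144, EG - F^2 = 985/288 at the point
E_x = 1/2, E_y = -1/2, F_x = -3/8, F_y = 5/3, G_x = 0, G_y = -17/6
E_yy = 1/2, F_xy = 0, G_xx = 0
Apply the Brioschi formula K = (det M1 - det M2)/(EG - F^2)^2 over the derivative matrices of E, F, G.
M1 = [[-E_yy/2 + F_xy - G_xx/2, E_x/2, F_x - E_y/2], [F_y - G_x/2, E, F], [G_y/2, F, G]] = [[-1/4, 1/4, -1/8], [5/3, 3/4, -43/24], [-17/12, -43/24, 1273/144]]; det M1 = -12661/3456
M2 = [[0, E_y/2, G_x/2], [E_y/2, E, F], [G_x/2, F, G]] = [[0, -1/4, 0], [-1/4, 3/4, -43/24], [0, -43/24, 1273/144]]; det M2 = -1273/2304
det M1 - det M2 = -21503/6912; K = -21503/6912 / (985/288)^2 = -258036/970225


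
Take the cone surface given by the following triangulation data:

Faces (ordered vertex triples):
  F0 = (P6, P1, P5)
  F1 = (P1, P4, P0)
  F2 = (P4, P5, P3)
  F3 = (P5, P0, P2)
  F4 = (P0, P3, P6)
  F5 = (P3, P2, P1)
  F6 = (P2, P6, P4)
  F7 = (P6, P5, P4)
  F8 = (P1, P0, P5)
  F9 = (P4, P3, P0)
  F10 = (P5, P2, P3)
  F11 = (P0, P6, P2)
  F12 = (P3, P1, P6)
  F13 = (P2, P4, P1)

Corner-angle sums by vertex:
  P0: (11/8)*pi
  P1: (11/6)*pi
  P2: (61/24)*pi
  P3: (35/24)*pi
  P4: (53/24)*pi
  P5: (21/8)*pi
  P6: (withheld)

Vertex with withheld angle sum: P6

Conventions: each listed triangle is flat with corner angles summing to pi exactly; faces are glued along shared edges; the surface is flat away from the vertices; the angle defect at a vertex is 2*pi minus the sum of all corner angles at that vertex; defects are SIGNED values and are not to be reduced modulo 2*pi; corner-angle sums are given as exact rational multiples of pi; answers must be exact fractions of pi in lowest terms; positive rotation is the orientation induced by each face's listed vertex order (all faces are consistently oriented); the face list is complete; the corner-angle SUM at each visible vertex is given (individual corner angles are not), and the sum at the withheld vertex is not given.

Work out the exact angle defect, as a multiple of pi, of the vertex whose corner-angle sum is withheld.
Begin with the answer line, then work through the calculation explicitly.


Answer: defect(P6) = pi/24

V = 7, E = 21, F = 14; chi = V - E + F = 0
Gauss-Bonnet: total defect = 2*pi*chi = 0; visible defects sum to -pi/24


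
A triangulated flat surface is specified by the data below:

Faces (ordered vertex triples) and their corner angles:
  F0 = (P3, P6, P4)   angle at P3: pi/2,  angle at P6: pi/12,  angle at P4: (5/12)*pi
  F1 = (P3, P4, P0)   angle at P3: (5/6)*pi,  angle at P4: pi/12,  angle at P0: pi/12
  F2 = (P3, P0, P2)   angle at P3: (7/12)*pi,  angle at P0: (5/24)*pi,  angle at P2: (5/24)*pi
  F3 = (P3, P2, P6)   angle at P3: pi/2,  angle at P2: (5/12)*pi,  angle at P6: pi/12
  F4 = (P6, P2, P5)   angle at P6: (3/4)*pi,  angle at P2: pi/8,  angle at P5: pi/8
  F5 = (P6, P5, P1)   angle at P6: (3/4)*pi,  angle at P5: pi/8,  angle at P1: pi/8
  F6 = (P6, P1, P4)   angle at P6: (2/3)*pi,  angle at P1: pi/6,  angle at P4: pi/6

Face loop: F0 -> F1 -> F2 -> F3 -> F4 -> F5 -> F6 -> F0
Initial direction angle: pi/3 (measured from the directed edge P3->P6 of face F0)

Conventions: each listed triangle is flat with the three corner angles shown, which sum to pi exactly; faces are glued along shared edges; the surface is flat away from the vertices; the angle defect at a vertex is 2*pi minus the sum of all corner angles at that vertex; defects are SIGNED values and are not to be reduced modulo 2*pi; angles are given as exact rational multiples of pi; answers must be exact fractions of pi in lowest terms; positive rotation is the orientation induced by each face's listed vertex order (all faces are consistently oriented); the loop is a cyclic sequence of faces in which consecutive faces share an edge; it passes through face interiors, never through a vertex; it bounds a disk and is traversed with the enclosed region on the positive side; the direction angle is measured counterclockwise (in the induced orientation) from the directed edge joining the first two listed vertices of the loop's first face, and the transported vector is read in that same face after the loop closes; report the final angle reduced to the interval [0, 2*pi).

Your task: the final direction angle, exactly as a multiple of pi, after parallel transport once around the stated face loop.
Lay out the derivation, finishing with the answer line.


enclosed vertex P3: corner angles sum to (29/12)*pi, defect = 2*pi - (29/12)*pi = (-5/12)*pi
enclosed vertex P6: corner angles sum to (7/3)*pi, defect = 2*pi - (7/3)*pi = -pi/3
final direction = starting direction + enclosed defect total, reduced mod 2*pi (induced orientation)
final angle = pi/3 - (3/4)*pi = (19/12)*pi (mod 2*pi)

Answer: final direction angle = (19/12)*pi


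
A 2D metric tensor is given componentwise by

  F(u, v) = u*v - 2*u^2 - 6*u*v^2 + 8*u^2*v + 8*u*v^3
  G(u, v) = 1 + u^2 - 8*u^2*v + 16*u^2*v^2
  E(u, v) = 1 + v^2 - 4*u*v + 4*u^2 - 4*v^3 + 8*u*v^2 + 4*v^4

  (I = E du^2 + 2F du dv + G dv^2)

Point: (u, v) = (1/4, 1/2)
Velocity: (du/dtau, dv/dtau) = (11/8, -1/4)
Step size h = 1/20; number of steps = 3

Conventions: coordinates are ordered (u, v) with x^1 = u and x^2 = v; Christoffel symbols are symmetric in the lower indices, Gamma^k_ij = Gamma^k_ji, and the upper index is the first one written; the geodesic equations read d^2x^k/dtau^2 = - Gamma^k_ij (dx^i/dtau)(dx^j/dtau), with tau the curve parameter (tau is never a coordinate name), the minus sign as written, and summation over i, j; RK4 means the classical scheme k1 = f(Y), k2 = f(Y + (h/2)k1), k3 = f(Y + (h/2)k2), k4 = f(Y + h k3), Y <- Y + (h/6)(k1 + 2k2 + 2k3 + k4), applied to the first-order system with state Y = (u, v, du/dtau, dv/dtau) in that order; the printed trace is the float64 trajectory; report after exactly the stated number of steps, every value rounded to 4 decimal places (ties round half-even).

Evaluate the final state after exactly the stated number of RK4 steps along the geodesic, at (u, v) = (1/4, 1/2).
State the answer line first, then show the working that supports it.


Answer: u = 0.4428, v = 0.4560, du/dtau = 1.1988, dv/dtau = -0.3330

f(Y) = (du/dtau, dv/dtau, -Gamma^u_ij Y'^i Y'^j, -Gamma^v_ij Y'^i Y'^j) with the Gammas evaluated at the stage position; h = 0.050000; intermediate values shown to 6 dp
step 0: u = 0.2500, v = 0.5000, du/dtau = 1.3750, dv/dtau = -0.2500
step 1:
  k1: at (u, v) = (0.250000, 0.500000), (du/dtau, dv/dtau) = (1.375000, -0.250000); Gamma_uuu = 0.761905, Gamma_uuv = 0.380952, Gamma_uvv = 0.380952, Gamma_vuu = 0.380952, Gamma_vuv = 0.190476, Gamma_vvv = 0.190476; k1 = (1.375000, -0.250000, -1.202381, -0.601190)
  k2: at (u, v) = (0.284375, 0.493750), (du/dtau, dv/dtau) = (1.344940, -0.265030); Gamma_uuu = 0.807507, Gamma_uuv = 0.393660, Gamma_uvv = 0.459270, Gamma_vuu = 0.397978, Gamma_vuv = 0.194014, Gamma_vvv = 0.226350; k2 = (1.344940, -0.265030, -1.212291, -0.597475)
  k3: at (u, v) = (0.283624, 0.493374), (du/dtau, dv/dtau) = (1.344693, -0.264937); Gamma_uuu = 0.806410, Gamma_uuv = 0.392519, Gamma_uvv = 0.457434, Gamma_vuu = 0.397096, Gamma_vuv = 0.193286, Gamma_vvv = 0.225251; k3 = (1.344693, -0.264937, -1.210581, -0.596119)
  k4: at (u, v) = (0.317235, 0.486753), (du/dtau, dv/dtau) = (1.314471, -0.279806); Gamma_uuu = 0.841893, Gamma_uuv = 0.398642, Gamma_uvv = 0.534155, Gamma_vuu = 0.406912, Gamma_vuv = 0.192676, Gamma_vvv = 0.258173; k4 = (1.314471, -0.279806, -1.203233, -0.581559)
  Y <- Y + (h/6)(k1 + 2k2 + 2k3 + k4): u = 0.3172, v = 0.4868, du/dtau = 1.3146, dv/dtau = -0.2797
step 2:
  k1: at (u, v) = (0.317239, 0.486752), (du/dtau, dv/dtau) = (1.314572, -0.279749); Gamma_uuu = 0.841898, Gamma_uuv = 0.398642, Gamma_uvv = 0.534166, Gamma_vuu = 0.406913, Gamma_vuv = 0.192675, Gamma_vvv = 0.258178; k1 = (1.314572, -0.279749, -1.203485, -0.581679)
  k2: at (u, v) = (0.350104, 0.479758), (du/dtau, dv/dtau) = (1.284485, -0.294291); Gamma_uuu = 0.868905, Gamma_uuv = 0.399276, Gamma_uvv = 0.608414, Gamma_vuu = 0.410667, Gamma_vuv = 0.188709, Gamma_vvv = 0.287552; k2 = (1.284485, -0.294291, -1.184437, -0.559796)
  k3: at (u, v) = (0.349352, 0.479395), (du/dtau, dv/dtau) = (1.284961, -0.293744); Gamma_uuu = 0.868371, Gamma_uuv = 0.398400, Gamma_uvv = 0.606733, Gamma_vuu = 0.409992, Gamma_vuv = 0.188100, Gamma_vvv = 0.286463; k3 = (1.284961, -0.293744, -1.185389, -0.559669)
  k4: at (u, v) = (0.381488, 0.472065), (du/dtau, dv/dtau) = (1.255303, -0.307733); Gamma_uuu = 0.888859, Gamma_uuv = 0.394769, Gamma_uvv = 0.678178, Gamma_vuu = 0.408904, Gamma_vuv = 0.181606, Gamma_vvv = 0.311983; k4 = (1.255303, -0.307733, -1.159877, -0.533581)
  Y <- Y + (h/6)(k1 + 2k2 + 2k3 + k4): u = 0.3815, v = 0.4721, du/dtau = 1.2554, dv/dtau = -0.3077
step 3:
  k1: at (u, v) = (0.381479, 0.472056), (du/dtau, dv/dtau) = (1.255380, -0.307701); Gamma_uuu = 0.888857, Gamma_uuv = 0.394752, Gamma_uvv = 0.678161, Gamma_vuu = 0.408891, Gamma_vuv = 0.181593, Gamma_vvv = 0.311967; k1 = (1.255380, -0.307701, -1.160057, -0.533648)
  k2: at (u, v) = (0.412864, 0.464363), (du/dtau, dv/dtau) = (1.226379, -0.321042); Gamma_uuu = 0.904010, Gamma_uuv = 0.387573, Gamma_uvv = 0.746466, Gamma_vuu = 0.403757, Gamma_vuv = 0.173101, Gamma_vvv = 0.333393; k2 = (1.226379, -0.321042, -1.131383, -0.505308)
  k3: at (u, v) = (0.412139, 0.464030), (du/dtau, dv/dtau) = (1.227096, -0.320334); Gamma_uuu = 0.903874, Gamma_uuv = 0.386912, Gamma_uvv = 0.745043, Gamma_vuu = 0.403243, Gamma_vuv = 0.172612, Gamma_vvv = 0.332384; k3 = (1.227096, -0.320334, -1.133298, -0.505595)
  k4: at (u, v) = (0.442834, 0.456039), (du/dtau, dv/dtau) = (1.198715, -0.332981); Gamma_uuu = 0.915027, Gamma_uuv = 0.377063, Gamma_uvv = 0.810410, Gamma_vuu = 0.394942, Gamma_vuv = 0.162747, Gamma_vvv = 0.349788; k4 = (1.198715, -0.332981, -1.103665, -0.476362)
  Y <- Y + (h/6)(k1 + 2k2 + 2k3 + k4): u = 0.4428, v = 0.4560, du/dtau = 1.1988, dv/dtau = -0.3330


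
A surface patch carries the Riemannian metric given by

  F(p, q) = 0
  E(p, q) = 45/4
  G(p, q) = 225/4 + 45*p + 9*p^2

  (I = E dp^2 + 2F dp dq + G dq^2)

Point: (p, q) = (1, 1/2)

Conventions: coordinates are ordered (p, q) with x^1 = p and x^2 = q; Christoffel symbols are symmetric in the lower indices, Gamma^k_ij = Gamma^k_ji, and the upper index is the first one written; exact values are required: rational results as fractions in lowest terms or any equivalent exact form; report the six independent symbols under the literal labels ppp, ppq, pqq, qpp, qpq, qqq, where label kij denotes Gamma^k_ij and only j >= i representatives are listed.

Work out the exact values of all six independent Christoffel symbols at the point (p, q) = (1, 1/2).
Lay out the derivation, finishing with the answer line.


E = 45/4, F = 0, G = 441/4 at the point
E_p = 0, E_q = 0, F_p = 0, F_q = 0, G_p = 63, G_q = 0
EG - F^2 = 19845/16;  g^inv = (16/19845) * [[441/4, 0], [0, 45/4]]
first-kind symbols [ij,l] = (1/2)(d_i g_jl + d_j g_il - d_l g_ij): [pp,p] = E_p/2 = 0, [pp,q] = F_p - E_q/2 = 0, [pq,p] = E_q/2 = 0, [pq,q] = G_p/2 = 63/2, [qq,p] = F_q - G_p/2 = -63/2, [qq,q] = G_q/2 = 0
Gamma^p_ij = (G*[ij,p] - F*[ij,q])/(EG - F^2), Gamma^q_ij = (E*[ij,q] - F*[ij,p])/(EG - F^2)

Answer: Gamma_ppp = 0, Gamma_ppq = 0, Gamma_pqq = -14/5, Gamma_qpp = 0, Gamma_qpq = 2/7, Gamma_qqq = 0


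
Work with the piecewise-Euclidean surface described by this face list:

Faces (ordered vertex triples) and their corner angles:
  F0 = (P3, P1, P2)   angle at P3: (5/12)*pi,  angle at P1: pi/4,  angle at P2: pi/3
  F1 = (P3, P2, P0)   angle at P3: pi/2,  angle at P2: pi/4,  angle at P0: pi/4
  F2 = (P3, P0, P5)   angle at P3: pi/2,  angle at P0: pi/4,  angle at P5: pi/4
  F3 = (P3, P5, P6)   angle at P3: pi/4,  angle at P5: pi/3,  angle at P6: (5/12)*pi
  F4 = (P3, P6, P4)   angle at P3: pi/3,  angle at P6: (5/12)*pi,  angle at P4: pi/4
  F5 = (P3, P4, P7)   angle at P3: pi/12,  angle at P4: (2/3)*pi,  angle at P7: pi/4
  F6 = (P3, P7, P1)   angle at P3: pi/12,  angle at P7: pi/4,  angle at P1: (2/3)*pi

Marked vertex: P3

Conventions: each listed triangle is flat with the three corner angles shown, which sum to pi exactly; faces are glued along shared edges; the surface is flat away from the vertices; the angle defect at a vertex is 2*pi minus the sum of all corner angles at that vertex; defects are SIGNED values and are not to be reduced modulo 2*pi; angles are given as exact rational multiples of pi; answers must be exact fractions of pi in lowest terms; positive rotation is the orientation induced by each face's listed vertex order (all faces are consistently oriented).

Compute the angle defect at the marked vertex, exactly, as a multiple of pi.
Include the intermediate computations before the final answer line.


Sum of corner angles at P3: (13/6)*pi
defect = 2*pi - (13/6)*pi

Answer: defect(P3) = -pi/6


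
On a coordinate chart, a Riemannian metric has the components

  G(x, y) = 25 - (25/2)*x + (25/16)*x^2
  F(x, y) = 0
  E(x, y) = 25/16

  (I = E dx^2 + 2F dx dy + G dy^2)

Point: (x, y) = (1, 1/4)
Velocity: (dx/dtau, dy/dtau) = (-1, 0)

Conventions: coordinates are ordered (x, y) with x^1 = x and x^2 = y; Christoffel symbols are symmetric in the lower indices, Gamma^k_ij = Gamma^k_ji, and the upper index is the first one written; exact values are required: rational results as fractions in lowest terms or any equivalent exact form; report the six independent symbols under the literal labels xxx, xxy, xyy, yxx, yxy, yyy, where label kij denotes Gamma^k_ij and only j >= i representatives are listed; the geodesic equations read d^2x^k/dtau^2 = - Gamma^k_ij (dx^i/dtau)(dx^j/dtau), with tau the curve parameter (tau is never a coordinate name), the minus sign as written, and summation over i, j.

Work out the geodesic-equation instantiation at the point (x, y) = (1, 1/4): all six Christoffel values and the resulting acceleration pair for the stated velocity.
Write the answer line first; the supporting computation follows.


Answer: Gamma_xxx = 0, Gamma_xxy = 0, Gamma_xyy = 3, Gamma_yxx = 0, Gamma_yxy = -1/3, Gamma_yyy = 0; accelerations (d^2x/dtau^2, d^2y/dtau^2) = (0, 0)

E = 25/16, F = 0, G = 225/16 at the point
E_x = 0, E_y = 0, F_x = 0, F_y = 0, G_x = -75/8, G_y = 0
EG - F^2 = 5625/256;  g^inv = (256/5625) * [[225/16, 0], [0, 25/16]]
first-kind symbols [ij,l] = (1/2)(d_i g_jl + d_j g_il - d_l g_ij): [xx,x] = E_x/2 = 0, [xx,y] = F_x - E_y/2 = 0, [xy,x] = E_y/2 = 0, [xy,y] = G_x/2 = -75/16, [yy,x] = F_y - G_x/2 = 75/16, [yy,y] = G_y/2 = 0
Gamma^x_ij = (G*[ij,x] - F*[ij,y])/(EG - F^2), Gamma^y_ij = (E*[ij,y] - F*[ij,x])/(EG - F^2)
Gamma_xxx = 0, Gamma_xxy = 0, Gamma_xyy = 3, Gamma_yxx = 0, Gamma_yxy = -1/3, Gamma_yyy = 0
d^2x/dtau^2 = -(Gamma_xxx*(-1)^2 + 2*Gamma_xxy*(-1)*(0) + Gamma_xyy*(0)^2) = 0
d^2y/dtau^2 = -(Gamma_yxx*(-1)^2 + 2*Gamma_yxy*(-1)*(0) + Gamma_yyy*(0)^2) = 0
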